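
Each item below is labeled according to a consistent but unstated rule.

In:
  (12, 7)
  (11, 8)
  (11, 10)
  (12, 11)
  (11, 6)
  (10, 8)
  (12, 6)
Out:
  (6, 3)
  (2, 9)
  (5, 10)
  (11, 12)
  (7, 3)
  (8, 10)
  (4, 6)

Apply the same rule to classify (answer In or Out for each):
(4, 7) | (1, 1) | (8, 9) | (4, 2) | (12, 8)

Out, Out, Out, Out, In

The common property of the 'In' items is: first > second AND sum ≥ 11. No 'Out' item has it.
Out: (4, 7), since 4 < 7, 4+7 = 11.
Out: (1, 1), since 1 = 1, 1+1 = 2.
Out: (8, 9), since 8 < 9, 8+9 = 17.
Out: (4, 2), since 4 > 2, 4+2 = 6.
In: (12, 8), since 12 > 8, 12+8 = 20.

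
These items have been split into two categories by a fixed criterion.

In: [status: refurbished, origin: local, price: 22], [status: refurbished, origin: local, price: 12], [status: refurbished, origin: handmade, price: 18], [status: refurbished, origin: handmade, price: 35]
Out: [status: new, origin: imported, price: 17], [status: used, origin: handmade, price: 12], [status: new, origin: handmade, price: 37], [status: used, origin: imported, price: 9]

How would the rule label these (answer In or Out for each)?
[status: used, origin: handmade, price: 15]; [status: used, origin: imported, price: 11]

The common property of the 'In' items is: status is refurbished. No 'Out' item has it.
[status: used, origin: handmade, price: 15]: status is used, doesn't match → Out.
[status: used, origin: imported, price: 11]: status is used, doesn't match → Out.

Out, Out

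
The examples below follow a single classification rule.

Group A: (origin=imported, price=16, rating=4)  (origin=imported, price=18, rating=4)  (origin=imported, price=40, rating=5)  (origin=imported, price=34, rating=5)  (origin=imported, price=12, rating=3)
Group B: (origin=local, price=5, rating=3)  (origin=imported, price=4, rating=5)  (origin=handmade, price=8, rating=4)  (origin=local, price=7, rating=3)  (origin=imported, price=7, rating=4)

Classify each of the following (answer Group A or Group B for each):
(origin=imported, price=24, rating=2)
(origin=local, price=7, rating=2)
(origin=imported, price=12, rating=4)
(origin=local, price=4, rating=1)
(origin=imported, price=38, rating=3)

Group A, Group B, Group A, Group B, Group A

All 'Group A' examples share one property — price ≥ 12 — and every 'Group B' example lacks it.
(origin=imported, price=24, rating=2): Group A (price = 24).
(origin=local, price=7, rating=2): Group B (price = 7).
(origin=imported, price=12, rating=4): Group A (price = 12).
(origin=local, price=4, rating=1): Group B (price = 4).
(origin=imported, price=38, rating=3): Group A (price = 38).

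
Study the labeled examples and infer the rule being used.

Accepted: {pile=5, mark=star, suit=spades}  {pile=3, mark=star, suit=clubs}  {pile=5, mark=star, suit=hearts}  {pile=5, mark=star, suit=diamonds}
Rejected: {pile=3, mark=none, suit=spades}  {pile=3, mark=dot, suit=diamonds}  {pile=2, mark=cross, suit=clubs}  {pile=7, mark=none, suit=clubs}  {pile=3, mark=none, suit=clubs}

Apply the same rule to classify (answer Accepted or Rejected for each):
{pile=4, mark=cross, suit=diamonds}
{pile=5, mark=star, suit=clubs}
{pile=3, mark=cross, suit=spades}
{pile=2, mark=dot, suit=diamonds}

One predicate separates the groups cleanly: mark is star.

Rejected, Accepted, Rejected, Rejected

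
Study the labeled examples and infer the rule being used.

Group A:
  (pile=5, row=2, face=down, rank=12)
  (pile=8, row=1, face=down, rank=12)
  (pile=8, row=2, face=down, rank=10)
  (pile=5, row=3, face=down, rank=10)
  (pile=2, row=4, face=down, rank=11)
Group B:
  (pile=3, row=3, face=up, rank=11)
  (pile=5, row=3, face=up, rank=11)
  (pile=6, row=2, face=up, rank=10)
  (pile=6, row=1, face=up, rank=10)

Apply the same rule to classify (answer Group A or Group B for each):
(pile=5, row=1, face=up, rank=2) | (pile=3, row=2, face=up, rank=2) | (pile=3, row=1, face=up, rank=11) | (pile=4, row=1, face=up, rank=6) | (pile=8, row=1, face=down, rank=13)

The distinguishing property — face is down — holds for all the 'Group A' cases and none of the 'Group B' cases.

Group B, Group B, Group B, Group B, Group A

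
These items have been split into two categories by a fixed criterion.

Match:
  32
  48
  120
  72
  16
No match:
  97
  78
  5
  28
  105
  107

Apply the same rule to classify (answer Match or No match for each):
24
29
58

The pattern is that an item is 'Match' exactly when: multiple of 8.
24 → 24 = 8·3 → Match.
29 → 29 = 8·3 + 5 → No match.
58 → 58 = 8·7 + 2 → No match.

Match, No match, No match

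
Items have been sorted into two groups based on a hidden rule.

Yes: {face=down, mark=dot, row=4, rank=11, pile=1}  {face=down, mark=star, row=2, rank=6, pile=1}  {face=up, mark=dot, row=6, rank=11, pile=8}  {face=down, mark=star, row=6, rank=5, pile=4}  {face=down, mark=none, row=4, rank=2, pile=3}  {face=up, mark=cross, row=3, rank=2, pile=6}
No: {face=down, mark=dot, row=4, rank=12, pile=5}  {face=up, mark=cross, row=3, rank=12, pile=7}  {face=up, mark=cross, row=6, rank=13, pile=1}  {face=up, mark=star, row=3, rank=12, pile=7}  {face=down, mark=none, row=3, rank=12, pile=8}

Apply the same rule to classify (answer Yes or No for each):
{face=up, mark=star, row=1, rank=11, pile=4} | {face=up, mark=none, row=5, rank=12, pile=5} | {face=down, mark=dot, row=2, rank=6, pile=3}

Yes, No, Yes

One predicate separates the groups cleanly: rank ≤ 11.
Yes: {face=up, mark=star, row=1, rank=11, pile=4}, since rank = 11.
No: {face=up, mark=none, row=5, rank=12, pile=5}, since rank = 12.
Yes: {face=down, mark=dot, row=2, rank=6, pile=3}, since rank = 6.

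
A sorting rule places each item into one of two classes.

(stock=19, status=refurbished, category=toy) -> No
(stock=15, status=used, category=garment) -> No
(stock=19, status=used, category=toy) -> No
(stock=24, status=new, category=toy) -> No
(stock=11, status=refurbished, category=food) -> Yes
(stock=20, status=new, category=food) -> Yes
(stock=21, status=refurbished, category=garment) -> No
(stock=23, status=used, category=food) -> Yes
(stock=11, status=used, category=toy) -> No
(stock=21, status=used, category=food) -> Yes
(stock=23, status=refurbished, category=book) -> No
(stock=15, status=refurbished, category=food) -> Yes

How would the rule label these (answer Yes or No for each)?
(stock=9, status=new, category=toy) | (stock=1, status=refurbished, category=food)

Comparing the two groups points to one rule — category is food.

No, Yes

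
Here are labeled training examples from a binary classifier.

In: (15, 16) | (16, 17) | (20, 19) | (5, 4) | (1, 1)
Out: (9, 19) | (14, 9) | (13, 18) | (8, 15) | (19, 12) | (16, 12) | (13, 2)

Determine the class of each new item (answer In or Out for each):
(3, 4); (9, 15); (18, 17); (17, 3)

Every 'In' example satisfies: |first − second| ≤ 1. None of the 'Out' examples do.
(3, 4) — |3−4| = 1, hence In.
(9, 15) — |9−15| = 6, hence Out.
(18, 17) — |18−17| = 1, hence In.
(17, 3) — |17−3| = 14, hence Out.

In, Out, In, Out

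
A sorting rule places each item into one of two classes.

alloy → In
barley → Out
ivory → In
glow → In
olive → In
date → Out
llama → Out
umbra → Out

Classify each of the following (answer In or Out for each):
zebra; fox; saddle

The classifier is using: contains 'o'.
zebra — no 'o', hence Out.
fox — has 'o', hence In.
saddle — no 'o', hence Out.

Out, In, Out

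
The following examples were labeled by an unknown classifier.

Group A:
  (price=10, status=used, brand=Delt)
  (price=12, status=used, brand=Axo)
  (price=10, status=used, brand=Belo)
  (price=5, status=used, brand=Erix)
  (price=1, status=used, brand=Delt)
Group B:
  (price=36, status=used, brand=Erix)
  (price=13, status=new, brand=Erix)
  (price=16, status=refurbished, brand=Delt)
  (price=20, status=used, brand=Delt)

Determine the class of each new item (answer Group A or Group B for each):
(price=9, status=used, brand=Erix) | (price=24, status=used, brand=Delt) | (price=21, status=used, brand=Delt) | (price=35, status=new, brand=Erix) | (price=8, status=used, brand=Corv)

The distinguishing property — price ≤ 12 — holds for all the 'Group A' cases and none of the 'Group B' cases.
(price=9, status=used, brand=Erix) — price = 9, hence Group A.
(price=24, status=used, brand=Delt) — price = 24, hence Group B.
(price=21, status=used, brand=Delt) — price = 21, hence Group B.
(price=35, status=new, brand=Erix) — price = 35, hence Group B.
(price=8, status=used, brand=Corv) — price = 8, hence Group A.

Group A, Group B, Group B, Group B, Group A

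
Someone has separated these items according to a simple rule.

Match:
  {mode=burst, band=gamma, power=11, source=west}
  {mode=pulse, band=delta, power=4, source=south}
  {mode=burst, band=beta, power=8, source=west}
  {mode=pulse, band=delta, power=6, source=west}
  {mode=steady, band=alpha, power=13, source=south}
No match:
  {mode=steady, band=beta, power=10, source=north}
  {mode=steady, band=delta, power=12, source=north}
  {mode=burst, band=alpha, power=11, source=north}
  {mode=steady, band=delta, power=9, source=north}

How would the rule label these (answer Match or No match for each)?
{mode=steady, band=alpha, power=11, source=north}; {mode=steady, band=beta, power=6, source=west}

No match, Match

Comparing the two groups points to one rule — source is not north.
{mode=steady, band=alpha, power=11, source=north} → source is north → No match.
{mode=steady, band=beta, power=6, source=west} → source is west → Match.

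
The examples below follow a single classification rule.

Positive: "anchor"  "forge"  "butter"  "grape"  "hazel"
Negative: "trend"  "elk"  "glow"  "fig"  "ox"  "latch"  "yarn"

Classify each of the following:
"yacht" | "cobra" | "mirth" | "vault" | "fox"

Negative, Positive, Negative, Positive, Negative

A rule that fits every label: has ≥ 2 vowels — true of each 'Positive' example, false of each 'Negative' one.
"yacht" → 1 vowel → Negative.
"cobra" → 2 vowels → Positive.
"mirth" → 1 vowel → Negative.
"vault" → 2 vowels → Positive.
"fox" → 1 vowel → Negative.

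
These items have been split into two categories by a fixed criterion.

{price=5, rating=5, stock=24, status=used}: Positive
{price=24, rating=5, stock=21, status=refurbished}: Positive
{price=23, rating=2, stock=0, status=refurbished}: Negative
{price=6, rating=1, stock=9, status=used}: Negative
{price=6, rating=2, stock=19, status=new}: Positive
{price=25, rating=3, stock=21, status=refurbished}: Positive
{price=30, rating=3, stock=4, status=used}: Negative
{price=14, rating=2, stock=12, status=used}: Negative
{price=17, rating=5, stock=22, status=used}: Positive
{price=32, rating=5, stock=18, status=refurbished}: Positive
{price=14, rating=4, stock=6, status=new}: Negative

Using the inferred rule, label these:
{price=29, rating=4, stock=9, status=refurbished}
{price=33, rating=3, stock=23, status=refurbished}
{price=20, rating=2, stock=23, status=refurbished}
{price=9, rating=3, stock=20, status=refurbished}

All 'Positive' examples share one property — stock ≥ 18 — and every 'Negative' example lacks it.
{price=29, rating=4, stock=9, status=refurbished} → stock = 9 → Negative. {price=33, rating=3, stock=23, status=refurbished} → stock = 23 → Positive. {price=20, rating=2, stock=23, status=refurbished} → stock = 23 → Positive. {price=9, rating=3, stock=20, status=refurbished} → stock = 20 → Positive.

Negative, Positive, Positive, Positive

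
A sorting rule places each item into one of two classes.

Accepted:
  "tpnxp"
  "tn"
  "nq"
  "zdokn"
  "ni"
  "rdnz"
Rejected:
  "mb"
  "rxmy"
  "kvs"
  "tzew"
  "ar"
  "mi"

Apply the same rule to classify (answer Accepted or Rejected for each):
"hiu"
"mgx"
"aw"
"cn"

Rule: contains 'n'. This holds for each 'Accepted' example and fails for each 'Rejected' one.

Rejected, Rejected, Rejected, Accepted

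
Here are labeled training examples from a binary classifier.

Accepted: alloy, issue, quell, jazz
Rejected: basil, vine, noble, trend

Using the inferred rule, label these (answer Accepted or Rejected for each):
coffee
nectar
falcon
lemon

Accepted, Rejected, Rejected, Rejected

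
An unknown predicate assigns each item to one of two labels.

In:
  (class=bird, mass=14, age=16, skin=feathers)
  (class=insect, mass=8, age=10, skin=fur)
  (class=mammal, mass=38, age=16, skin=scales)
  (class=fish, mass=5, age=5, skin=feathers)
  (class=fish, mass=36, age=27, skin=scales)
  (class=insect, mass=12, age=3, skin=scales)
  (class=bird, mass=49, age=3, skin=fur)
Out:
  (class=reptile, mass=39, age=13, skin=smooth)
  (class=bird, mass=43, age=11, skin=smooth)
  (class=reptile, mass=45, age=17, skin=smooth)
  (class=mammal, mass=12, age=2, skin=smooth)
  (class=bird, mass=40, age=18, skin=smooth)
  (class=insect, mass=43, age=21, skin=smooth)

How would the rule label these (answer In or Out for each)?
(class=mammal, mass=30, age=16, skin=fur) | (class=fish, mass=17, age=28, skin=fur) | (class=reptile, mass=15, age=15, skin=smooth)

In, In, Out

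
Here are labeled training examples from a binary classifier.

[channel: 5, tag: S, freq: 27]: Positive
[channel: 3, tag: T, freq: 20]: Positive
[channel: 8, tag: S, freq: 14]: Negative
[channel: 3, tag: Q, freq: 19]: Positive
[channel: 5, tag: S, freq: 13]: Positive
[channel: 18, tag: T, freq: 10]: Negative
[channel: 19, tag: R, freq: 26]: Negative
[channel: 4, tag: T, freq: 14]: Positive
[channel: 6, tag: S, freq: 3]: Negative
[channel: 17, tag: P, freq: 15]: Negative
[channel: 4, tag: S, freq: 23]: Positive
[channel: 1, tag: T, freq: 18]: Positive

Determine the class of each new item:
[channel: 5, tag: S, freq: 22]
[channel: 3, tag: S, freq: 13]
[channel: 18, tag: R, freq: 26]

Positive, Positive, Negative

One predicate separates the groups cleanly: channel ≤ 5.
[channel: 5, tag: S, freq: 22] — channel = 5, hence Positive.
[channel: 3, tag: S, freq: 13] — channel = 3, hence Positive.
[channel: 18, tag: R, freq: 26] — channel = 18, hence Negative.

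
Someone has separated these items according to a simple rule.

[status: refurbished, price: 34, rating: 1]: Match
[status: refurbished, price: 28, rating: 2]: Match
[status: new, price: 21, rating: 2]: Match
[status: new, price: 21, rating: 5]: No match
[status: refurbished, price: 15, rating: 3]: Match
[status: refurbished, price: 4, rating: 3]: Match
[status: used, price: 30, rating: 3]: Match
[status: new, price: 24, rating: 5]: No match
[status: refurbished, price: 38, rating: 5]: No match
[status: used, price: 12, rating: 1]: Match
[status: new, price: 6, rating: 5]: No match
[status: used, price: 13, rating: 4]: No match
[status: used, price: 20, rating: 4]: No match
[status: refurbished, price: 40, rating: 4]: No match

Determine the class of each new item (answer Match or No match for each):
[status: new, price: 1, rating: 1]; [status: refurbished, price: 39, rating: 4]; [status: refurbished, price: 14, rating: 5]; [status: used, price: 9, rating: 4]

All 'Match' examples share one property — rating ≤ 3 — and every 'No match' example lacks it.

Match, No match, No match, No match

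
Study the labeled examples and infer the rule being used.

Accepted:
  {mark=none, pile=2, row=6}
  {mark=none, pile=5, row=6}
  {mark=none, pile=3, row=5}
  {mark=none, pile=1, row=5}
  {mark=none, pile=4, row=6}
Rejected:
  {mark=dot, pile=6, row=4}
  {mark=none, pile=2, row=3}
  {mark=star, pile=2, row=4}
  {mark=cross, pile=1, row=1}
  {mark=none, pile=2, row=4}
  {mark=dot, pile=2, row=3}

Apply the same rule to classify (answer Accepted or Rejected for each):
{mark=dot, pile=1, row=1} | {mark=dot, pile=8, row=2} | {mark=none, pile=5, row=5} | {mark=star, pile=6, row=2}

Rejected, Rejected, Accepted, Rejected

The pattern is that an item is 'Accepted' exactly when: row ≥ 5.
Rejected: {mark=dot, pile=1, row=1}, since row = 1.
Rejected: {mark=dot, pile=8, row=2}, since row = 2.
Accepted: {mark=none, pile=5, row=5}, since row = 5.
Rejected: {mark=star, pile=6, row=2}, since row = 2.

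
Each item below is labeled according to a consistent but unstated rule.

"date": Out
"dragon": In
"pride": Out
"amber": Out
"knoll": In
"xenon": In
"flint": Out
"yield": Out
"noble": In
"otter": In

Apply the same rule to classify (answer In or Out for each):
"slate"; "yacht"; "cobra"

Out, Out, In

The simplest hypothesis consistent with all the labels is: contains 'o'.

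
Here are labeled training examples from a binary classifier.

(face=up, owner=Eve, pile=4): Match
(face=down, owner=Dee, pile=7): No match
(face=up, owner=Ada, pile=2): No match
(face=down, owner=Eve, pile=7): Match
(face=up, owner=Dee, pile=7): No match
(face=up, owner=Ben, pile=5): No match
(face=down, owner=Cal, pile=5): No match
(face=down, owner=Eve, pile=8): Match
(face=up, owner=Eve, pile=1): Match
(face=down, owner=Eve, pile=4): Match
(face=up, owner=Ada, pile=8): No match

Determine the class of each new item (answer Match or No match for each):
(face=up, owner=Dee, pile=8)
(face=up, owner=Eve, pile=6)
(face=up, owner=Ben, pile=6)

No match, Match, No match

One predicate separates the groups cleanly: owner is Eve.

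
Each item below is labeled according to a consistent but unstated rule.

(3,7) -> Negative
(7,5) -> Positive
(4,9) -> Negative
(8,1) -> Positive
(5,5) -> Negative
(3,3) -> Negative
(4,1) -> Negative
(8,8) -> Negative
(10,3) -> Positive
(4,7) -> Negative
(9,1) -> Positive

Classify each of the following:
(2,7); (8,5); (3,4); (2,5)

The distinguishing property — first > second AND sum ≥ 6 — holds for all the 'Positive' cases and none of the 'Negative' cases.
(2,7): 2 < 7, 2+7 = 9 — does not pass, so Negative.
(8,5): 8 > 5, 8+5 = 13 — passes, so Positive.
(3,4): 3 < 4, 3+4 = 7 — does not pass, so Negative.
(2,5): 2 < 5, 2+5 = 7 — does not pass, so Negative.

Negative, Positive, Negative, Negative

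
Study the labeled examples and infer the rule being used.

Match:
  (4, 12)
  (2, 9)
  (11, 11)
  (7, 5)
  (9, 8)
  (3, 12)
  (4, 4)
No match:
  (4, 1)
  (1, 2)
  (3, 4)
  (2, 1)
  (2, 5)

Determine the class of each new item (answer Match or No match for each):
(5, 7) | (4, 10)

A rule that fits every label: sum ≥ 8 — true of each 'Match' example, false of each 'No match' one.
(5, 7): Match (5+7 = 12).
(4, 10): Match (4+10 = 14).

Match, Match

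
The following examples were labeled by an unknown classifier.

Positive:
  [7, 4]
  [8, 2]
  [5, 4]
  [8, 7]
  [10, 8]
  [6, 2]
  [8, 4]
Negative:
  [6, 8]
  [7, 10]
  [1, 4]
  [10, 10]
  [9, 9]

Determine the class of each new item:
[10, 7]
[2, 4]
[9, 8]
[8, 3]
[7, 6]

A rule that fits every label: first > second — true of each 'Positive' example, false of each 'Negative' one.
[10, 7]: 10 > 7 — fits, so Positive. [2, 4]: 2 < 4 — fails this test, so Negative. [9, 8]: 9 > 8 — fits, so Positive. [8, 3]: 8 > 3 — fits, so Positive. [7, 6]: 7 > 6 — fits, so Positive.

Positive, Negative, Positive, Positive, Positive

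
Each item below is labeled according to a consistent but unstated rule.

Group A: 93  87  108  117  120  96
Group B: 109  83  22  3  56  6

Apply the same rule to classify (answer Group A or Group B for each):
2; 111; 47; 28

The common property of the 'Group A' items is: multiple of 3 AND at least 22. No 'Group B' item has it.

Group B, Group A, Group B, Group B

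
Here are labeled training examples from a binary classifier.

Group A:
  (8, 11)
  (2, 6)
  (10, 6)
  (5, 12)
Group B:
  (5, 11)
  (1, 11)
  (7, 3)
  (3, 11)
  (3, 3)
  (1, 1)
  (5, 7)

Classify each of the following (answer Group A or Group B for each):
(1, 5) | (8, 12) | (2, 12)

Group B, Group A, Group A

The simplest hypothesis consistent with all the labels is: product is even.
(1, 5) → 1·5 = 5 → Group B. (8, 12) → 8·12 = 96 → Group A. (2, 12) → 2·12 = 24 → Group A.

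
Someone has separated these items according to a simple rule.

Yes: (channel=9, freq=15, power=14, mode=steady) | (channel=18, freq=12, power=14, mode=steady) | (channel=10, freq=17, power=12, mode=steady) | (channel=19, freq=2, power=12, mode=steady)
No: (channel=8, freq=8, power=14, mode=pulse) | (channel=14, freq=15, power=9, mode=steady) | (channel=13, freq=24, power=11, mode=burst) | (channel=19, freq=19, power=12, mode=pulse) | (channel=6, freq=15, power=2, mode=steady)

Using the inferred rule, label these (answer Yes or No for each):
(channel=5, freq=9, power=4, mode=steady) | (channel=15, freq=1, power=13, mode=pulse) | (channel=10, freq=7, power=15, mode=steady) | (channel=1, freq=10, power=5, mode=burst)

A rule that fits every label: mode is steady AND power ≥ 11 — true of each 'Yes' example, false of each 'No' one.

No, No, Yes, No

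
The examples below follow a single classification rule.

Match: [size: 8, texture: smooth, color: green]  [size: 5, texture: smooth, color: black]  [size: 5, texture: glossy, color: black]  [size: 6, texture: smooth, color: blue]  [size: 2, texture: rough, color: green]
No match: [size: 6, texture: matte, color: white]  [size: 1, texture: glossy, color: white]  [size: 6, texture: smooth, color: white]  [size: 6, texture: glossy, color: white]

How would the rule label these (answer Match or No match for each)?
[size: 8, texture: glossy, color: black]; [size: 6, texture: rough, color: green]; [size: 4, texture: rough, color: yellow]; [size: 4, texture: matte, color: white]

The rule appears to be: color is not white.
[size: 8, texture: glossy, color: black]: color is black, satisfies this → Match.
[size: 6, texture: rough, color: green]: color is green, satisfies this → Match.
[size: 4, texture: rough, color: yellow]: color is yellow, satisfies this → Match.
[size: 4, texture: matte, color: white]: color is white, fails the rule → No match.

Match, Match, Match, No match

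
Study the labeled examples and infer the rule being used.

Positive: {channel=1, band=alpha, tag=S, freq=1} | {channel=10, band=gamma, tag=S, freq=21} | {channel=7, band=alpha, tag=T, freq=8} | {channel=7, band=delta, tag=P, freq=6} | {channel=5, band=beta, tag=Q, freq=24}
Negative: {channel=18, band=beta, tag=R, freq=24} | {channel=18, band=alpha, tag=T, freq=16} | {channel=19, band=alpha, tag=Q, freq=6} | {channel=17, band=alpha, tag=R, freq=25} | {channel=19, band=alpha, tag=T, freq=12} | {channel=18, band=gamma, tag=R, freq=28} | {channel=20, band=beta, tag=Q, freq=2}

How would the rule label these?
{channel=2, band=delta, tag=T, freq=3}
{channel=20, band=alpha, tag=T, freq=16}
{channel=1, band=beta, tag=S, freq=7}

The simplest hypothesis consistent with all the labels is: channel ≤ 10.
{channel=2, band=delta, tag=T, freq=3}: Positive (channel = 2). {channel=20, band=alpha, tag=T, freq=16}: Negative (channel = 20). {channel=1, band=beta, tag=S, freq=7}: Positive (channel = 1).

Positive, Negative, Positive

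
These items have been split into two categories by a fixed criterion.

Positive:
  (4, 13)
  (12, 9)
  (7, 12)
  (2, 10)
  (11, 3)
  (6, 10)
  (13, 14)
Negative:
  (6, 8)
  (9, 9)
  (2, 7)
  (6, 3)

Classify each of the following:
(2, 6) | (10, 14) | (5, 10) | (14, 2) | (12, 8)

Negative, Positive, Positive, Positive, Positive

The rule appears to be: max ≥ 10.
(2, 6): max 6 — fails the rule, so Negative. (10, 14): max 14 — fits, so Positive. (5, 10): max 10 — fits, so Positive. (14, 2): max 14 — fits, so Positive. (12, 8): max 12 — fits, so Positive.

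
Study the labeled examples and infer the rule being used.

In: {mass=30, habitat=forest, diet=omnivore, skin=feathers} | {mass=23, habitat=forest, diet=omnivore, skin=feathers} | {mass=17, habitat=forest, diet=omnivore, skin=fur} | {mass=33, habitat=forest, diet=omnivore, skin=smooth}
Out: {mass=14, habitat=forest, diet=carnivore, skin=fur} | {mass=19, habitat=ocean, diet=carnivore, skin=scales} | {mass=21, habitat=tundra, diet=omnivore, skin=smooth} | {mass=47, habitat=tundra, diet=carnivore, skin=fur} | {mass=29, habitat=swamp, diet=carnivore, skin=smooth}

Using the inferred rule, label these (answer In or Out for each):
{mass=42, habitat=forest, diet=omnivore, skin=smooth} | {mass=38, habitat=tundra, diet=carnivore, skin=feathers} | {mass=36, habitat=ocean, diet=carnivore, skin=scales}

The pattern is that an item is 'In' exactly when: habitat is forest AND diet is omnivore.
{mass=42, habitat=forest, diet=omnivore, skin=smooth}: habitat is forest, diet is omnivore — satisfies this, so In. {mass=38, habitat=tundra, diet=carnivore, skin=feathers}: habitat is tundra, diet is carnivore — does not pass, so Out. {mass=36, habitat=ocean, diet=carnivore, skin=scales}: habitat is ocean, diet is carnivore — does not pass, so Out.

In, Out, Out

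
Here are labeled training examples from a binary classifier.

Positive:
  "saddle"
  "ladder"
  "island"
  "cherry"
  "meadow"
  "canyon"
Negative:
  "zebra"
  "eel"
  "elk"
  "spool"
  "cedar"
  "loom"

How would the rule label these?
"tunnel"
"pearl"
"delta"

Positive, Negative, Negative

One predicate separates the groups cleanly: length 6.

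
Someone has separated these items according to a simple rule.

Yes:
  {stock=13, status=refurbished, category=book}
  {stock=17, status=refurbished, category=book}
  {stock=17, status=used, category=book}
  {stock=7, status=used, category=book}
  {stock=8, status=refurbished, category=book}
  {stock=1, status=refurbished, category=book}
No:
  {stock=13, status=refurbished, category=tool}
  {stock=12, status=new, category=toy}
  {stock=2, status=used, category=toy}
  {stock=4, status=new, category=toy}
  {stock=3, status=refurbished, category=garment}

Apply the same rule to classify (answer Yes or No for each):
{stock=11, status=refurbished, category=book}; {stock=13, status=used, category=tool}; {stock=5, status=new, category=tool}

Yes, No, No

'Yes' ⟺ category is book.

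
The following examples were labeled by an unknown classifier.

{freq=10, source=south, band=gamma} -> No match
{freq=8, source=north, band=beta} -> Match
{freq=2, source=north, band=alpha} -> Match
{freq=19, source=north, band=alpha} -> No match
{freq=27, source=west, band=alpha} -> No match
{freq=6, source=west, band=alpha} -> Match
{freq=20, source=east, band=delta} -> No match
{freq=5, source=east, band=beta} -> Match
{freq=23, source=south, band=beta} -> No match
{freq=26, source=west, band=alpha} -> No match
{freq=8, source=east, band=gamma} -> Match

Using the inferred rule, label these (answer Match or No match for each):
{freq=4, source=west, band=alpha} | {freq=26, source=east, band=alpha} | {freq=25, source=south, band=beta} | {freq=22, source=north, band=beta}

Match, No match, No match, No match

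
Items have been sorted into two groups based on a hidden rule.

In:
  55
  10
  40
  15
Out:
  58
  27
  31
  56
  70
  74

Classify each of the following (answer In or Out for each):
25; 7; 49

In, Out, Out

All 'In' examples share one property — multiple of 5 AND at most 55 — and every 'Out' example lacks it.
25: In (25 = 5·5, 25 ≤ 55).
7: Out (7 = 5·1 + 2, 7 ≤ 55).
49: Out (49 = 5·9 + 4, 49 ≤ 55).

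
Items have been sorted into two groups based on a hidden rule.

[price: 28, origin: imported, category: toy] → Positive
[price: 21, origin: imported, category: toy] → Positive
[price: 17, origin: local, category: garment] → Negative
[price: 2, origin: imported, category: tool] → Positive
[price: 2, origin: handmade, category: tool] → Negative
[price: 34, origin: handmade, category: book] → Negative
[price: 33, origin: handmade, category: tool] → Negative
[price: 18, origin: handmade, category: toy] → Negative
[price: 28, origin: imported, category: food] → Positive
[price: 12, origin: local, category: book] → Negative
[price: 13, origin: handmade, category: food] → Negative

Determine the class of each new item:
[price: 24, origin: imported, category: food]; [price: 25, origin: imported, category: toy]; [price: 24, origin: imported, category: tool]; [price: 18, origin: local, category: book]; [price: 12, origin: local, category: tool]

The classifier is using: origin is imported.
[price: 24, origin: imported, category: food]: Positive (origin is imported).
[price: 25, origin: imported, category: toy]: Positive (origin is imported).
[price: 24, origin: imported, category: tool]: Positive (origin is imported).
[price: 18, origin: local, category: book]: Negative (origin is local).
[price: 12, origin: local, category: tool]: Negative (origin is local).

Positive, Positive, Positive, Negative, Negative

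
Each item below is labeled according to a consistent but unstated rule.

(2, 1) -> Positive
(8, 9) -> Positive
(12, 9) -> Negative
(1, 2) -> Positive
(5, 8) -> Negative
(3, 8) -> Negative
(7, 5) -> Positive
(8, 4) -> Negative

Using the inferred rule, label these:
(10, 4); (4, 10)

'Positive' ⟺ |first − second| ≤ 2.

Negative, Negative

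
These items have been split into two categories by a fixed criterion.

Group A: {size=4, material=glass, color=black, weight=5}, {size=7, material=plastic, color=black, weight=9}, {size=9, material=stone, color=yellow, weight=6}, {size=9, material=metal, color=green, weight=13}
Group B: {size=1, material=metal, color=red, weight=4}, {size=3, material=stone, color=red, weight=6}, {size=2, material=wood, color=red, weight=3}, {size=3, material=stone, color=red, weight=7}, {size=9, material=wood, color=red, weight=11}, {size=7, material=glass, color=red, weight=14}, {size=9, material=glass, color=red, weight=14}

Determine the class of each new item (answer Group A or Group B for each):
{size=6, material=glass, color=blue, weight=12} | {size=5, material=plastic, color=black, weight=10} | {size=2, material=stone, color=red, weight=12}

The pattern is that an item is 'Group A' exactly when: color is not red.
{size=6, material=glass, color=blue, weight=12} → color is blue → Group A.
{size=5, material=plastic, color=black, weight=10} → color is black → Group A.
{size=2, material=stone, color=red, weight=12} → color is red → Group B.

Group A, Group A, Group B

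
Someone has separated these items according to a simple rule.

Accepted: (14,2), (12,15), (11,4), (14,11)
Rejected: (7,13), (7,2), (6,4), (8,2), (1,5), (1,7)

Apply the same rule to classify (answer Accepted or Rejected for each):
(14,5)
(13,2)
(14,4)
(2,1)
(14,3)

The classifier is using: first ≥ 11.
(14,5) — first 14, hence Accepted. (13,2) — first 13, hence Accepted. (14,4) — first 14, hence Accepted. (2,1) — first 2, hence Rejected. (14,3) — first 14, hence Accepted.

Accepted, Accepted, Accepted, Rejected, Accepted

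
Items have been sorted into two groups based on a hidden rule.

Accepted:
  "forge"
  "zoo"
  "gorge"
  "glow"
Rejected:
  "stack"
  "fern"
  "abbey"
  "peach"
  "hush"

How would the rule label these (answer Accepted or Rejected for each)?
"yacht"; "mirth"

Looking at the examples, the only property every 'Accepted' case has and every 'Rejected' case lacks is: contains 'o'.
Rejected: "yacht", since no 'o'.
Rejected: "mirth", since no 'o'.

Rejected, Rejected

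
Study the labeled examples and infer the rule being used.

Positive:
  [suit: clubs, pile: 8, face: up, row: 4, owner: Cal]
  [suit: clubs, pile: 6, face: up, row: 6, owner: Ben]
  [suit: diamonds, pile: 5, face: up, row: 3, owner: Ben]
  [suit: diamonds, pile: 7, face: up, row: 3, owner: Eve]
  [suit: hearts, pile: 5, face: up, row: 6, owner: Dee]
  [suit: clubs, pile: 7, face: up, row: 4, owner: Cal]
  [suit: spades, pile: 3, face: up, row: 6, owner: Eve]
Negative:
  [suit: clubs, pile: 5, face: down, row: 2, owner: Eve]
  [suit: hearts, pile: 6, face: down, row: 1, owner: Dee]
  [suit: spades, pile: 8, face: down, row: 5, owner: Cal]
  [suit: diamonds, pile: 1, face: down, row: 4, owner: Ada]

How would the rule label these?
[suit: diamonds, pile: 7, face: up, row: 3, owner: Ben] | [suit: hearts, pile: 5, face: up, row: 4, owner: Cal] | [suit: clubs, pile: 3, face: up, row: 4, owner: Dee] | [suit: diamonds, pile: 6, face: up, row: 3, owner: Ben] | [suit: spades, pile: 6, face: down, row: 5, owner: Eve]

Positive, Positive, Positive, Positive, Negative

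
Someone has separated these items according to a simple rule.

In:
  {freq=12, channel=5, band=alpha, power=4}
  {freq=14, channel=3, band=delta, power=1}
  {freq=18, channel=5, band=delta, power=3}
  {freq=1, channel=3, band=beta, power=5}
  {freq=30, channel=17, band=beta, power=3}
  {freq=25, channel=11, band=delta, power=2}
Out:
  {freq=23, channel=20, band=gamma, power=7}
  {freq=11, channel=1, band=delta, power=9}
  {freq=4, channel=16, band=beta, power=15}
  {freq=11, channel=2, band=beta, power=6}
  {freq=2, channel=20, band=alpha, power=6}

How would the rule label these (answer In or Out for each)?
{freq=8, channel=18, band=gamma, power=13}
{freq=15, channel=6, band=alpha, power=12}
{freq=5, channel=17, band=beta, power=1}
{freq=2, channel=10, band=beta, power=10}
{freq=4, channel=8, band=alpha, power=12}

Out, Out, In, Out, Out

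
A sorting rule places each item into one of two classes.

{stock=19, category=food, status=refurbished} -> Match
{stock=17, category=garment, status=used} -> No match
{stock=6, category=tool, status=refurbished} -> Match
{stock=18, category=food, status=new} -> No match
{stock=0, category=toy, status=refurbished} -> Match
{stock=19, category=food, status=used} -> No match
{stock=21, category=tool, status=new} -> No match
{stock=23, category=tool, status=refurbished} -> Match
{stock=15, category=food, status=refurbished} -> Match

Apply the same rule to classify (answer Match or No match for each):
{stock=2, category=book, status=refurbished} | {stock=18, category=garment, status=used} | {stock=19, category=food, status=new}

Match, No match, No match

The classifier is using: status is refurbished.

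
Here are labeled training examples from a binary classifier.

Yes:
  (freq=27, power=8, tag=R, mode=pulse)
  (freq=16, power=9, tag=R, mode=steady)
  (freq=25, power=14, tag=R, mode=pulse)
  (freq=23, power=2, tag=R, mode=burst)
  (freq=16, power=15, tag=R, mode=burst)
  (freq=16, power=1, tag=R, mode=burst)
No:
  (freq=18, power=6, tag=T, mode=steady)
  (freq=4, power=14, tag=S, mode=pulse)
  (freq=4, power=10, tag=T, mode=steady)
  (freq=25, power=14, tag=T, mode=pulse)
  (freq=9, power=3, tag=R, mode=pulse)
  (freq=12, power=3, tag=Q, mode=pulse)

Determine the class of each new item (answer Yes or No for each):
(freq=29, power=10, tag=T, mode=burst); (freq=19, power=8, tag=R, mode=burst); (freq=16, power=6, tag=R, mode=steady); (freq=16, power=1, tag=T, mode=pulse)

No, Yes, Yes, No

The classifier is using: tag is R AND freq ≥ 12.
(freq=29, power=10, tag=T, mode=burst) → tag is T, freq = 29 → No. (freq=19, power=8, tag=R, mode=burst) → tag is R, freq = 19 → Yes. (freq=16, power=6, tag=R, mode=steady) → tag is R, freq = 16 → Yes. (freq=16, power=1, tag=T, mode=pulse) → tag is T, freq = 16 → No.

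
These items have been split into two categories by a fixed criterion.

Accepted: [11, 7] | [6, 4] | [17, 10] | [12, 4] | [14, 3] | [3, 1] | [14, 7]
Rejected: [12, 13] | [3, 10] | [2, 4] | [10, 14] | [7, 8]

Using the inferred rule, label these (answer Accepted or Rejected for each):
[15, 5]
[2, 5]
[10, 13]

Accepted, Rejected, Rejected

A rule that fits every label: first > second — true of each 'Accepted' example, false of each 'Rejected' one.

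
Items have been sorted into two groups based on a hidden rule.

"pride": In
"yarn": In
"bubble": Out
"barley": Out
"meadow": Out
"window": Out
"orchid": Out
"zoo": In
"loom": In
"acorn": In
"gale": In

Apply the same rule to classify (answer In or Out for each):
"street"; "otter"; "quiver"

A rule that fits every label: length ≤ 5 — true of each 'In' example, false of each 'Out' one.

Out, In, Out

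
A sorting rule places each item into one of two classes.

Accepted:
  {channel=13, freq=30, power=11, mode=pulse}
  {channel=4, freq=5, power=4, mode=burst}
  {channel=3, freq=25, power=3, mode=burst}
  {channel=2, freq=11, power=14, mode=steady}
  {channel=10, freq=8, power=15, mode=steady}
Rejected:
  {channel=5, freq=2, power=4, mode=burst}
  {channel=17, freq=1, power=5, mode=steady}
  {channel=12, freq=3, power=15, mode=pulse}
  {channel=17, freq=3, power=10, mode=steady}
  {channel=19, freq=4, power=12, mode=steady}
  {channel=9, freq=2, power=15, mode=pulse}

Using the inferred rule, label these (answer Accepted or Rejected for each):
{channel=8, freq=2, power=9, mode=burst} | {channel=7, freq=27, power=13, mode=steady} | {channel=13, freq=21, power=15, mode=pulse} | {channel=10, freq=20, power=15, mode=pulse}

Rejected, Accepted, Accepted, Accepted

The rule appears to be: freq ≥ 5.
{channel=8, freq=2, power=9, mode=burst}: freq = 2 — doesn't match, so Rejected. {channel=7, freq=27, power=13, mode=steady}: freq = 27 — passes, so Accepted. {channel=13, freq=21, power=15, mode=pulse}: freq = 21 — passes, so Accepted. {channel=10, freq=20, power=15, mode=pulse}: freq = 20 — passes, so Accepted.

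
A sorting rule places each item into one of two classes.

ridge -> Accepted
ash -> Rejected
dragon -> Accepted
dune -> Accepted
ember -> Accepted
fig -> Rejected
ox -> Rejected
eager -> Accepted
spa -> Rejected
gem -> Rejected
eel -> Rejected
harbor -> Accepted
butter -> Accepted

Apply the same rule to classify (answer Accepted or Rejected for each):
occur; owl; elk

Rule: length ≥ 4. This holds for each 'Accepted' example and fails for each 'Rejected' one.
occur: length 5, has this property → Accepted.
owl: length 3, doesn't match → Rejected.
elk: length 3, doesn't match → Rejected.

Accepted, Rejected, Rejected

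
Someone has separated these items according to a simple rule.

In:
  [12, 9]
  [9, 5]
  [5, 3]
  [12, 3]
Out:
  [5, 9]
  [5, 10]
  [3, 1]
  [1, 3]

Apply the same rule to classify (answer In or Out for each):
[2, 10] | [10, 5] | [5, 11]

Out, In, Out

'In' ⟺ first > second AND sum ≥ 8.
[2, 10] → 2 < 10, 2+10 = 12 → Out. [10, 5] → 10 > 5, 10+5 = 15 → In. [5, 11] → 5 < 11, 5+11 = 16 → Out.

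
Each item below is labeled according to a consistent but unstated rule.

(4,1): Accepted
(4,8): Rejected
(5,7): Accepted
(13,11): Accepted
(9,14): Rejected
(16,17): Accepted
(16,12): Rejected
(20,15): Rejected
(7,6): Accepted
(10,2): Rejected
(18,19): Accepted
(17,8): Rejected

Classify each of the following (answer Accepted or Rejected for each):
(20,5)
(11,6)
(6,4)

Rule: |first − second| ≤ 3. This holds for each 'Accepted' example and fails for each 'Rejected' one.

Rejected, Rejected, Accepted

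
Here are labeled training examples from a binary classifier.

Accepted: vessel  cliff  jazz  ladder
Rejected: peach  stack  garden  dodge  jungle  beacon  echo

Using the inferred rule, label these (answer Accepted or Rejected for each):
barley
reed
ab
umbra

Rejected, Accepted, Rejected, Rejected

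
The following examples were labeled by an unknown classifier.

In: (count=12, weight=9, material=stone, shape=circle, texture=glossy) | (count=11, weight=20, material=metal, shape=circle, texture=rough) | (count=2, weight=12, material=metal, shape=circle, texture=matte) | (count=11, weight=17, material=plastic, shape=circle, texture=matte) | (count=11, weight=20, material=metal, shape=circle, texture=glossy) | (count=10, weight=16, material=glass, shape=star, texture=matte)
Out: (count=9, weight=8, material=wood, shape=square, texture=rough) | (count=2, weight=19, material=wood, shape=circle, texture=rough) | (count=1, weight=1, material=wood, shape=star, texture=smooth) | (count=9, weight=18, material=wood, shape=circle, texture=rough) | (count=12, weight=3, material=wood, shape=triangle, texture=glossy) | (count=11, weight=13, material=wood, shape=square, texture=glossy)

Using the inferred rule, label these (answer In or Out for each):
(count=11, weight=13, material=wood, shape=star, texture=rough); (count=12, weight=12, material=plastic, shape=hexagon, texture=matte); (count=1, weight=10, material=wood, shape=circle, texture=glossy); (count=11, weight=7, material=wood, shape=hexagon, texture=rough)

One predicate separates the groups cleanly: material is not wood.
(count=11, weight=13, material=wood, shape=star, texture=rough): material is wood, lacks this property → Out. (count=12, weight=12, material=plastic, shape=hexagon, texture=matte): material is plastic, matches → In. (count=1, weight=10, material=wood, shape=circle, texture=glossy): material is wood, lacks this property → Out. (count=11, weight=7, material=wood, shape=hexagon, texture=rough): material is wood, lacks this property → Out.

Out, In, Out, Out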